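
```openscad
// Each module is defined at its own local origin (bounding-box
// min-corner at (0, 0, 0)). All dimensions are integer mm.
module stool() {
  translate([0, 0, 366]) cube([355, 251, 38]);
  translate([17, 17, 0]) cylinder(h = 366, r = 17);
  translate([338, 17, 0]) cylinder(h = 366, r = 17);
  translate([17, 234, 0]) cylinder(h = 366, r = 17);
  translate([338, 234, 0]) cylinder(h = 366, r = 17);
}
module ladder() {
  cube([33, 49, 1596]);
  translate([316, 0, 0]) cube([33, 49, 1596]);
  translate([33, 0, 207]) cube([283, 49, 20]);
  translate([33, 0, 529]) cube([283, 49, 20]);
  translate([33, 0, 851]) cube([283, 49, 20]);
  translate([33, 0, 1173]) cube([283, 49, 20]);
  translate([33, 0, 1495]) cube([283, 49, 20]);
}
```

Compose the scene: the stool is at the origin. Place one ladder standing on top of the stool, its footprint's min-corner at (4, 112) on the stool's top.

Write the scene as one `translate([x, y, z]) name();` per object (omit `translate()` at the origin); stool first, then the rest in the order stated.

stool();
translate([4, 112, 404]) ladder();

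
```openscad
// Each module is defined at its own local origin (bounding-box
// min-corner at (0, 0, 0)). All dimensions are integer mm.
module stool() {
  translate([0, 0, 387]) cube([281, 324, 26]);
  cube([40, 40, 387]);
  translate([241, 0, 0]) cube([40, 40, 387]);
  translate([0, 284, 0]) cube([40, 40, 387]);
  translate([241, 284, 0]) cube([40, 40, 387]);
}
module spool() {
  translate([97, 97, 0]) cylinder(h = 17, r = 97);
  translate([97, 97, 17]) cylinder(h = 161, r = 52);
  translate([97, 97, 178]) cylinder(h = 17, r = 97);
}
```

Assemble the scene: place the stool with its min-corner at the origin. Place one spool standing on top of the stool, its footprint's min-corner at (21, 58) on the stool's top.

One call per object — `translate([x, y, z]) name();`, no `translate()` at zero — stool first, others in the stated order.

stool();
translate([21, 58, 413]) spool();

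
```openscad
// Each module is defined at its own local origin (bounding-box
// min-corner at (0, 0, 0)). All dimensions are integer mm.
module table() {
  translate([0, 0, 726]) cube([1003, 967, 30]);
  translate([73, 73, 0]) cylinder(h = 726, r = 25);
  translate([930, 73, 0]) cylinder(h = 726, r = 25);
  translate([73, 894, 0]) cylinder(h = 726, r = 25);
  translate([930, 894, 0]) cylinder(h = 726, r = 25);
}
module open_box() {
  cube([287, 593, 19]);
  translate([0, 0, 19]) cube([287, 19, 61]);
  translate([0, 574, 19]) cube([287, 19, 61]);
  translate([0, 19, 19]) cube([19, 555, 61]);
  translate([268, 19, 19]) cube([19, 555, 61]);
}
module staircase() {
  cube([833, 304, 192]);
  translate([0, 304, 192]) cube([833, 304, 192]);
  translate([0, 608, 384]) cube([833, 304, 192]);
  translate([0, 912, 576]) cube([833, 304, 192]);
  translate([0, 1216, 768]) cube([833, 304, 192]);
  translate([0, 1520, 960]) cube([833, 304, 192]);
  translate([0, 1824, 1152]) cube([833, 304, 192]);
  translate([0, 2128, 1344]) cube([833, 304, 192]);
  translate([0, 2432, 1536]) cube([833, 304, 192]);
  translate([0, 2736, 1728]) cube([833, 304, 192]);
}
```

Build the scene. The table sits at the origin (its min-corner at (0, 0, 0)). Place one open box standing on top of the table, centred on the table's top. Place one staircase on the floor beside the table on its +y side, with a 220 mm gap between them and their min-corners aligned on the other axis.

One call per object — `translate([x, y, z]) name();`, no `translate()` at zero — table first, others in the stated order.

table();
translate([358, 187, 756]) open_box();
translate([0, 1187, 0]) staircase();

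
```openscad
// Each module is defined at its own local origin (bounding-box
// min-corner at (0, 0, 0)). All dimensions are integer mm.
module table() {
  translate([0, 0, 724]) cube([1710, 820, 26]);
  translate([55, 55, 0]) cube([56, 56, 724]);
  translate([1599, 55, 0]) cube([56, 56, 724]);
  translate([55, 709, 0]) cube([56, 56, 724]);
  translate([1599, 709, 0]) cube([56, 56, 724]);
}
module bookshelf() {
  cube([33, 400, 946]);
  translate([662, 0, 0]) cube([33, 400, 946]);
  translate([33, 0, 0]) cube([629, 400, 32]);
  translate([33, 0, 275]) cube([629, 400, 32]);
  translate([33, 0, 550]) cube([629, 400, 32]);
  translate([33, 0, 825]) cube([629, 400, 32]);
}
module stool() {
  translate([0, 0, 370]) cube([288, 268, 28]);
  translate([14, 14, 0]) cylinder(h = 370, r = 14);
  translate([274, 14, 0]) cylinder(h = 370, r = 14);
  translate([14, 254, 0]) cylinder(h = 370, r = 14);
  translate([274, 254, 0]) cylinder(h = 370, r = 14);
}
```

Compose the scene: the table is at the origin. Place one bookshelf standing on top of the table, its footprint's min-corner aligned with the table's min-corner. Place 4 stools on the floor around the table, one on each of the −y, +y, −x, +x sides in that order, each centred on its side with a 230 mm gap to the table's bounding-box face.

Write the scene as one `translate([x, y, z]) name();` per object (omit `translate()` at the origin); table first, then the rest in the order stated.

table();
translate([0, 0, 750]) bookshelf();
translate([711, -498, 0]) stool();
translate([711, 1050, 0]) stool();
translate([-518, 276, 0]) stool();
translate([1940, 276, 0]) stool();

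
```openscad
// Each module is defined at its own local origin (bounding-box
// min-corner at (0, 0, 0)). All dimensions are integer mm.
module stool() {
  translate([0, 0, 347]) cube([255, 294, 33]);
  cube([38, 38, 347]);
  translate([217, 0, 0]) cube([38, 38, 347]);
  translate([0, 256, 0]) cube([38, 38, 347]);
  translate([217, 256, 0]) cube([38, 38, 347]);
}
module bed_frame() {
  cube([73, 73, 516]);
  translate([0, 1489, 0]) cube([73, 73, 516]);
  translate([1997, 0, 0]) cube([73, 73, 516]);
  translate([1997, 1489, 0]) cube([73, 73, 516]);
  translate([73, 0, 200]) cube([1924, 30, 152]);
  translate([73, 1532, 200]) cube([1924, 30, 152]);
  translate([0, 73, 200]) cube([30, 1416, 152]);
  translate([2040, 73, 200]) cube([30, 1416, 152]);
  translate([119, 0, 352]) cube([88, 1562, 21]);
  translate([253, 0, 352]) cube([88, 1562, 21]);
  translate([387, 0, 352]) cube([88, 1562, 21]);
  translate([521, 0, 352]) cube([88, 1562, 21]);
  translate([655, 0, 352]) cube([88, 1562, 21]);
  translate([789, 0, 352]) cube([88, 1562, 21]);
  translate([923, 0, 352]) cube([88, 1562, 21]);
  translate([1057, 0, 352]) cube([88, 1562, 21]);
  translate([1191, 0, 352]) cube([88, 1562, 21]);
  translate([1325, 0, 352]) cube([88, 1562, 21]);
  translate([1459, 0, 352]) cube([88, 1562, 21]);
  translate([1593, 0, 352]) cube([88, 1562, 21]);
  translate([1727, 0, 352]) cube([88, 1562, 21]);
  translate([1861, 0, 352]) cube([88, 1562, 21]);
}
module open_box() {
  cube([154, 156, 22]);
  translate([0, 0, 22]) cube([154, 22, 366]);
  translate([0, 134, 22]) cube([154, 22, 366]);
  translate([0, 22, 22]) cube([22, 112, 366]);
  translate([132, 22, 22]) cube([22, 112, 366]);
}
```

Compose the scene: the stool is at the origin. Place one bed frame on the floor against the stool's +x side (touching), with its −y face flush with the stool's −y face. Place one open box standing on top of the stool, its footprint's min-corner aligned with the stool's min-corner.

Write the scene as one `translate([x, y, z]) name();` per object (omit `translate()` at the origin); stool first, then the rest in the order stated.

stool();
translate([255, 0, 0]) bed_frame();
translate([0, 0, 380]) open_box();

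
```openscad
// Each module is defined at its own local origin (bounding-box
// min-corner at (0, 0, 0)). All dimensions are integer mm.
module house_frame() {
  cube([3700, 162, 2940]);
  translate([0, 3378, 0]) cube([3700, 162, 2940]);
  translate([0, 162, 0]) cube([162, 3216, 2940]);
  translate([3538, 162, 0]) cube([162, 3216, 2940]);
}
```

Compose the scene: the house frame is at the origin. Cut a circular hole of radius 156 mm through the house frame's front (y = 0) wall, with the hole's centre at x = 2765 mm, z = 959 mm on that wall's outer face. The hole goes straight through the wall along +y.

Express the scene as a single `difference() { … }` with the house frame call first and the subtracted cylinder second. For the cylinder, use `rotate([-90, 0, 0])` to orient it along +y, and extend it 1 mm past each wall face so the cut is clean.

difference() {
  house_frame();
  translate([2765, -1, 959]) rotate([-90, 0, 0]) cylinder(h = 164, r = 156);
}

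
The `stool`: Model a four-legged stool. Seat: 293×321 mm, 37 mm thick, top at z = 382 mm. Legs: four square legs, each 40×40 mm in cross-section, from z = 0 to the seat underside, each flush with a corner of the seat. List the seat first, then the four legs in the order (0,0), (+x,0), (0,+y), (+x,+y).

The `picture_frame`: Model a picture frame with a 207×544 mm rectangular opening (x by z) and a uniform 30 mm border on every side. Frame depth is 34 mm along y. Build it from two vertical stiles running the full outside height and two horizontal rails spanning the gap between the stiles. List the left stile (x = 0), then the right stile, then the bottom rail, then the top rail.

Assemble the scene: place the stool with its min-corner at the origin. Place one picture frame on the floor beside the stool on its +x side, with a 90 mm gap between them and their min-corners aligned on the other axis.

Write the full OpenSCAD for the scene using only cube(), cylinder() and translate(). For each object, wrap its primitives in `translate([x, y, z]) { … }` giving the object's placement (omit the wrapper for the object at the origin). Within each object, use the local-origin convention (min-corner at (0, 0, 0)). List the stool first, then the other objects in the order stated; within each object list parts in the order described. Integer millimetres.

translate([0, 0, 345]) cube([293, 321, 37]);
cube([40, 40, 345]);
translate([253, 0, 0]) cube([40, 40, 345]);
translate([0, 281, 0]) cube([40, 40, 345]);
translate([253, 281, 0]) cube([40, 40, 345]);
translate([383, 0, 0]) {
  cube([30, 34, 604]);
  translate([237, 0, 0]) cube([30, 34, 604]);
  translate([30, 0, 0]) cube([207, 34, 30]);
  translate([30, 0, 574]) cube([207, 34, 30]);
}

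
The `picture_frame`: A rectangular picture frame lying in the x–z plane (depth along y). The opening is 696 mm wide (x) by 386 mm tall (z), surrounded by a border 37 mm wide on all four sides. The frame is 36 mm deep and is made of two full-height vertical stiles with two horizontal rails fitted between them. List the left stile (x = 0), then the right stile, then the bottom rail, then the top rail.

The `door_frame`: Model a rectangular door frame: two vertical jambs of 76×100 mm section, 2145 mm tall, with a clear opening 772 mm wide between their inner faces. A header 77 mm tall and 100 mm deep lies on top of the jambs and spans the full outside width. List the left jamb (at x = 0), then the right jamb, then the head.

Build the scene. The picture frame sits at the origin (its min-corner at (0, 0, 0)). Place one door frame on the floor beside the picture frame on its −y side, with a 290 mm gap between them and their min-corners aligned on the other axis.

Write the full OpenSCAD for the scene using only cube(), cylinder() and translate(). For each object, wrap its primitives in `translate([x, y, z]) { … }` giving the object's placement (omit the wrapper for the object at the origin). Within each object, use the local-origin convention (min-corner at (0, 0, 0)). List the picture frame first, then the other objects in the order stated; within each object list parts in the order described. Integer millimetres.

cube([37, 36, 460]);
translate([733, 0, 0]) cube([37, 36, 460]);
translate([37, 0, 0]) cube([696, 36, 37]);
translate([37, 0, 423]) cube([696, 36, 37]);
translate([0, -390, 0]) {
  cube([76, 100, 2145]);
  translate([848, 0, 0]) cube([76, 100, 2145]);
  translate([0, 0, 2145]) cube([924, 100, 77]);
}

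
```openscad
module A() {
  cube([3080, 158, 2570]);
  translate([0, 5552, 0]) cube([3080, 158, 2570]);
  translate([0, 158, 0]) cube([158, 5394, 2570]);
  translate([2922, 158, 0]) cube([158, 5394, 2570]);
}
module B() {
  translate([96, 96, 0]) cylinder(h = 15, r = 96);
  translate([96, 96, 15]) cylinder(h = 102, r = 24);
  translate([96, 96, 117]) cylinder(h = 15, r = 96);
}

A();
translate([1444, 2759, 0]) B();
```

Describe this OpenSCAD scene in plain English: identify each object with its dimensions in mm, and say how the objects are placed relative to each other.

A is a box-shaped house frame (walls only): outside footprint 3080×5710 mm, wall height 2570 mm, wall thickness 158 mm. The two y-facing walls run the full x-width; the two x-facing walls fit between the inner faces of the y-facing walls.

B is a spool: two coaxial disc flanges of radius 96 mm and thickness 15 mm, joined by a core cylinder of radius 24 mm and height 102 mm. The lower flange rests on z = 0 and the three cylinders share a vertical axis.

The spool sits inside the house frame, centred.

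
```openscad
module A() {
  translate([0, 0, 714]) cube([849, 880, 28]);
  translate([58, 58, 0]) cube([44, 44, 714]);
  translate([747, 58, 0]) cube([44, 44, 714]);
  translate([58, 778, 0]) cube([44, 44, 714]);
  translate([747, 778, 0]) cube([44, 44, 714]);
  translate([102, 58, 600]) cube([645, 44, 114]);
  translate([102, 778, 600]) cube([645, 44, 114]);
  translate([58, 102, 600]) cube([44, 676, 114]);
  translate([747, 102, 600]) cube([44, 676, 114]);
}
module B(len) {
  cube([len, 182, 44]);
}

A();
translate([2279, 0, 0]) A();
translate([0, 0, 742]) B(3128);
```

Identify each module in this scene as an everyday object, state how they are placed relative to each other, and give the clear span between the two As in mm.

A is a table. B is a beam. A beam spans the tops of two tables. The clear span between the two tables is 1430 mm.

Second table starts at x = 2279; first ends at x = 849; clear span = 2279 − 849 = 1430 mm.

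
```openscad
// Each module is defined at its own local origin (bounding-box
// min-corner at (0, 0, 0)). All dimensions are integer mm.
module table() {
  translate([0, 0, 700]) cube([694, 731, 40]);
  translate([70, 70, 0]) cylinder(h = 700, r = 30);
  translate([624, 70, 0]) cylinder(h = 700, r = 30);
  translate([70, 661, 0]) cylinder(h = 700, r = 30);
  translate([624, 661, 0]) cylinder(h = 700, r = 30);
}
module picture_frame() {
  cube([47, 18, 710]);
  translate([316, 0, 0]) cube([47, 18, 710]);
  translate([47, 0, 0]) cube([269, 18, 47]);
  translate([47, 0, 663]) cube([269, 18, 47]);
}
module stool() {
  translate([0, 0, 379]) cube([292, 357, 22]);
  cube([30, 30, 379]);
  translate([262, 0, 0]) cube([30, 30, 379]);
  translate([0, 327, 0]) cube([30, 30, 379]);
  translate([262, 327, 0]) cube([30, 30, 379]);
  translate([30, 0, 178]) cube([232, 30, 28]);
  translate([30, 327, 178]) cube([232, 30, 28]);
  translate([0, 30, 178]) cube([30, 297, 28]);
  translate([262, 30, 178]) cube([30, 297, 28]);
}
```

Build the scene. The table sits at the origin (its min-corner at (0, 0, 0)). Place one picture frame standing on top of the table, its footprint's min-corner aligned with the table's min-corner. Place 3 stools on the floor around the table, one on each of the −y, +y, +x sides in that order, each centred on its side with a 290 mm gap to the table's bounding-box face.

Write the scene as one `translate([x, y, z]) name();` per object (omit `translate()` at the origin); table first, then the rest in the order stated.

table();
translate([0, 0, 740]) picture_frame();
translate([201, -647, 0]) stool();
translate([201, 1021, 0]) stool();
translate([984, 187, 0]) stool();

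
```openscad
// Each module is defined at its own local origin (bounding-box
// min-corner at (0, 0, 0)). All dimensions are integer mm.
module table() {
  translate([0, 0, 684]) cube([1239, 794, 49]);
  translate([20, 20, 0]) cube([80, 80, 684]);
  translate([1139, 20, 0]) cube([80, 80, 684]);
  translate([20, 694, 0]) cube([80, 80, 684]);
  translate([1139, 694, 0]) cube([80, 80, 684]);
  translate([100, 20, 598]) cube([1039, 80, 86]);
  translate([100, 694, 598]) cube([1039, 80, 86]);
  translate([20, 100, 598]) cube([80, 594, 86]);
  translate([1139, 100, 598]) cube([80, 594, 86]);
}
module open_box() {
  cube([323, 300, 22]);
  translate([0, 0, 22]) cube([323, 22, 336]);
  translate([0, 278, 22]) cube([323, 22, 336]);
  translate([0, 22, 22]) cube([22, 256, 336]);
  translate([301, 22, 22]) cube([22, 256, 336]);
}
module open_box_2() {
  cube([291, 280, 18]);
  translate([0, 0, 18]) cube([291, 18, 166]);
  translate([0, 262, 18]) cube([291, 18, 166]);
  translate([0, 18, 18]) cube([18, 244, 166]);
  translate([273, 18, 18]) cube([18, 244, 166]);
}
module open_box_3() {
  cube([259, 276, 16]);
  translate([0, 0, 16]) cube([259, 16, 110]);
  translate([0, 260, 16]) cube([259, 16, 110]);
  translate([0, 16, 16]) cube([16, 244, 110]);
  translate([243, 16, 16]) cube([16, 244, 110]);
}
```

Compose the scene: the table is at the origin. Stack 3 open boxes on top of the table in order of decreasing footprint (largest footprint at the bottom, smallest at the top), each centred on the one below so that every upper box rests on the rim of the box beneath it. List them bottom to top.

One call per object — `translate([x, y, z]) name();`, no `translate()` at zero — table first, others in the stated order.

table();
translate([458, 247, 733]) open_box();
translate([474, 257, 1091]) open_box_2();
translate([490, 259, 1275]) open_box_3();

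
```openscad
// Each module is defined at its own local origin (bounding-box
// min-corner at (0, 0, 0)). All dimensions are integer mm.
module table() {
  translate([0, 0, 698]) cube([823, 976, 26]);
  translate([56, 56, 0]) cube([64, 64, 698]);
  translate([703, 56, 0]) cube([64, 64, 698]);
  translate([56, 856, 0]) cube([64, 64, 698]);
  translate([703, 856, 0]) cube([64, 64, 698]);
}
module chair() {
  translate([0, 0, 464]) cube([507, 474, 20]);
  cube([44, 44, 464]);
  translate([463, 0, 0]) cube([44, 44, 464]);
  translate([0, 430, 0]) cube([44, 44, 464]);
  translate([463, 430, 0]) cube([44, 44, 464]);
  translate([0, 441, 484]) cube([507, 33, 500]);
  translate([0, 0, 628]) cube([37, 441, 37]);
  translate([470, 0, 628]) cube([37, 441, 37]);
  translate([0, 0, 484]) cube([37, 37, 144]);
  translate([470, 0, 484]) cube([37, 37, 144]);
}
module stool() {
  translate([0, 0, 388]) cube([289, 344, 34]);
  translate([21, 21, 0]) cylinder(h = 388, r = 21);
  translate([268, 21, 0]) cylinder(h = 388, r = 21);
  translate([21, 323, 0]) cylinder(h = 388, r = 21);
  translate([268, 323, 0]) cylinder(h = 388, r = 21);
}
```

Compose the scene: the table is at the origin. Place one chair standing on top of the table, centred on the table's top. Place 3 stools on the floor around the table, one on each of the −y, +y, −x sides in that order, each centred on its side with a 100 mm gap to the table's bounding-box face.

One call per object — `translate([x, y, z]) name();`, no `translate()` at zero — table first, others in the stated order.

table();
translate([158, 251, 724]) chair();
translate([267, -444, 0]) stool();
translate([267, 1076, 0]) stool();
translate([-389, 316, 0]) stool();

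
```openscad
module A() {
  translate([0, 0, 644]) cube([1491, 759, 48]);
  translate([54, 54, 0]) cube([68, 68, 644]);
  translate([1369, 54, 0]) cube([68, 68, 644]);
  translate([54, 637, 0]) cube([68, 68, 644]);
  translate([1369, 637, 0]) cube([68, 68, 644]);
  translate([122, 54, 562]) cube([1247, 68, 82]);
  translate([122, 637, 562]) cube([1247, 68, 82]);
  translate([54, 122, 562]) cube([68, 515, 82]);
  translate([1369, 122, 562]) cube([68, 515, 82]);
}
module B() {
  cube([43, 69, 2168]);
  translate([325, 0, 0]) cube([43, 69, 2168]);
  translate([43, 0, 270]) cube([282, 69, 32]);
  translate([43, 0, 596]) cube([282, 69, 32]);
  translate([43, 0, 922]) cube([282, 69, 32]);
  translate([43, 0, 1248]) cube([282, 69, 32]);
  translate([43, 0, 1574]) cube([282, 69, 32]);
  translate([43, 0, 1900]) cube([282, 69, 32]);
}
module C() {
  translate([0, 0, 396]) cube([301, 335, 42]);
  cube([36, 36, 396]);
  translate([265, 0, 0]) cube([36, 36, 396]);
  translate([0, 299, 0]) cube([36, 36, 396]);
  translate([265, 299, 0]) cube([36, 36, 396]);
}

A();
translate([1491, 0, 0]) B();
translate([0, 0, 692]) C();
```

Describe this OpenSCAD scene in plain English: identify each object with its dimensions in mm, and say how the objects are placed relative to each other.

A is a table with a 1491×759 mm rectangular top, 48 mm thick, top surface at z = 692 mm, supported by four 68×68 mm square legs, each inset 54 mm from the nearest pair of top edges, running from the floor. Four apron rails, 68 mm thick and 82 mm tall, run between adjacent legs with their top edges flush with the underside of the top and their outer faces flush with the legs' outer faces.

B is a wooden ladder with two side rails of 43×69 mm section and 2168 mm height, set 368 mm apart overall. Between them run 6 rectangular rungs (69 mm deep, 32 mm thick), front faces flush with the rails' −y face. The bottom of the first rung is 270 mm above the floor and each subsequent rung is 326 mm higher than the one below.

C is a four-legged stool. The seat is 301×335 mm, 42 mm thick, top at z = 438 mm. It stands on four square legs, each 36×36 mm in cross-section, from z = 0 to the seat underside, each flush with a corner of the seat.

The ladder is against the table's +x side, with their −y faces flush. The stool is on top of the table.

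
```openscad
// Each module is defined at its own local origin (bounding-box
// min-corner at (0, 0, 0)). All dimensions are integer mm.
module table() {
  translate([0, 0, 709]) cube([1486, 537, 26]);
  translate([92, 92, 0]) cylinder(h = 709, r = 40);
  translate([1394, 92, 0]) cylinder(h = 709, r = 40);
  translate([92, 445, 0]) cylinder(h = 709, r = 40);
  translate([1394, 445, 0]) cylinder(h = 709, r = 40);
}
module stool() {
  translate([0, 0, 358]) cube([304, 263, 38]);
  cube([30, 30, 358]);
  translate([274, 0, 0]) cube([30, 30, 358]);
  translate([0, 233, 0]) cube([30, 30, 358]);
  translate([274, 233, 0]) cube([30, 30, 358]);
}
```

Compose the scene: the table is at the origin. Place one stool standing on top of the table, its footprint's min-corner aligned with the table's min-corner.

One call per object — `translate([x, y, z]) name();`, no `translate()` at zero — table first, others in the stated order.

table();
translate([0, 0, 735]) stool();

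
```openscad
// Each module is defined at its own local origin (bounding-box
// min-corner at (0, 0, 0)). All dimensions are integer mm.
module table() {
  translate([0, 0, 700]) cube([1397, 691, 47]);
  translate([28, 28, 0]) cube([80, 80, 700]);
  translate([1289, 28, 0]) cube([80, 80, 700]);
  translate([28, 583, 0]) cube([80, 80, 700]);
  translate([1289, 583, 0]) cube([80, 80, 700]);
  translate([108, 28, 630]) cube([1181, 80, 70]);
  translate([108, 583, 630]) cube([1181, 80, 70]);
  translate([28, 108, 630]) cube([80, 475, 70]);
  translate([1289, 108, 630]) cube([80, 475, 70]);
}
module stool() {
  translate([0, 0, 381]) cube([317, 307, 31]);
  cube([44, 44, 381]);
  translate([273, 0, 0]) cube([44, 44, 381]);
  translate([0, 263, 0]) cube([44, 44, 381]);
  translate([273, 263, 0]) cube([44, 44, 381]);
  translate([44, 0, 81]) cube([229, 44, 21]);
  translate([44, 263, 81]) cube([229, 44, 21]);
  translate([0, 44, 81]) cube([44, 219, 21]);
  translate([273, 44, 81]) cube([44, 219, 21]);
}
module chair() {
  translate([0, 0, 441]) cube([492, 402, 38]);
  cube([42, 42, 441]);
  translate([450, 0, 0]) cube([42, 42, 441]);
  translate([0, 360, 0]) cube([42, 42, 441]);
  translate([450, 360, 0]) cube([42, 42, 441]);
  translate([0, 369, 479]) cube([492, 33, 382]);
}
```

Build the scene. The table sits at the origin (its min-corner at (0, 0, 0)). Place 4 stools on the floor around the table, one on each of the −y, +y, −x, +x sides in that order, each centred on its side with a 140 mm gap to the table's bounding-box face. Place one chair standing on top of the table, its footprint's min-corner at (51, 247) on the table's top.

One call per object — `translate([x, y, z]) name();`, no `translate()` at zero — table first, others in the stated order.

table();
translate([540, -447, 0]) stool();
translate([540, 831, 0]) stool();
translate([-457, 192, 0]) stool();
translate([1537, 192, 0]) stool();
translate([51, 247, 747]) chair();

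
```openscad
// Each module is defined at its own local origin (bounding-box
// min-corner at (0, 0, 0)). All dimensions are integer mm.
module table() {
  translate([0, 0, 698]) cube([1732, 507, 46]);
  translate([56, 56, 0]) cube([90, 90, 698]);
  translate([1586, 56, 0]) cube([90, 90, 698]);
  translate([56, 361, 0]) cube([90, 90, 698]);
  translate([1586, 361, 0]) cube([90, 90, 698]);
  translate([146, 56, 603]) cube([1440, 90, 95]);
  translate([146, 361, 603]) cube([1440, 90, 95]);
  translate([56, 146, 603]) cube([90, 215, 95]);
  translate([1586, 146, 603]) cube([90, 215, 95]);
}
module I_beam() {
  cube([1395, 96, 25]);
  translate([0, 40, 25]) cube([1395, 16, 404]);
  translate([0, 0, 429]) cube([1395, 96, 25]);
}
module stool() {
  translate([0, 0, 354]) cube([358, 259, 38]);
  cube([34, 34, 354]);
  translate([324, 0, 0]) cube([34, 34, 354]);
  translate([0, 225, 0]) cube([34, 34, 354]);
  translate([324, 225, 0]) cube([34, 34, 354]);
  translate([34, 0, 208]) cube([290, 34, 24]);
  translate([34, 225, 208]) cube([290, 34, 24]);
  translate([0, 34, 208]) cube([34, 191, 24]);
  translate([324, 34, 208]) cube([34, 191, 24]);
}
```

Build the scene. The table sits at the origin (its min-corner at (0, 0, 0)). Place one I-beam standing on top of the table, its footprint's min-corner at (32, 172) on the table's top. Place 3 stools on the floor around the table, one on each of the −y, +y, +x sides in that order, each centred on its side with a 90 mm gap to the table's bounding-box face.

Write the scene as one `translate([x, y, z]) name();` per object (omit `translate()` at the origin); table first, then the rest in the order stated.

table();
translate([32, 172, 744]) I_beam();
translate([687, -349, 0]) stool();
translate([687, 597, 0]) stool();
translate([1822, 124, 0]) stool();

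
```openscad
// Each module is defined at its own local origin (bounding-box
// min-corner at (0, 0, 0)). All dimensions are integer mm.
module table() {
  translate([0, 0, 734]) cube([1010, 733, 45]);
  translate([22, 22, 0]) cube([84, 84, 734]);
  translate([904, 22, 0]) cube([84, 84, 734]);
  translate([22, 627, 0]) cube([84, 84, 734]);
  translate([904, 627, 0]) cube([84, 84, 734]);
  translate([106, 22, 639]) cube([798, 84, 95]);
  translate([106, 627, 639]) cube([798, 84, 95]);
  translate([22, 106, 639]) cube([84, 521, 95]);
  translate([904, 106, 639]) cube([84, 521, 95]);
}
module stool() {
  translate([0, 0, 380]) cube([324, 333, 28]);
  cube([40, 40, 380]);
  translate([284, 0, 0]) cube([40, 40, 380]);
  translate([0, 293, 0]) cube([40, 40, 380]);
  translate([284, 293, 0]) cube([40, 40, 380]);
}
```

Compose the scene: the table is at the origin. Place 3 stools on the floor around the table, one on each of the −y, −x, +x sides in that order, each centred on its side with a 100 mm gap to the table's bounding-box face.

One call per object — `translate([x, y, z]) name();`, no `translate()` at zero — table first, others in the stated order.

table();
translate([343, -433, 0]) stool();
translate([-424, 200, 0]) stool();
translate([1110, 200, 0]) stool();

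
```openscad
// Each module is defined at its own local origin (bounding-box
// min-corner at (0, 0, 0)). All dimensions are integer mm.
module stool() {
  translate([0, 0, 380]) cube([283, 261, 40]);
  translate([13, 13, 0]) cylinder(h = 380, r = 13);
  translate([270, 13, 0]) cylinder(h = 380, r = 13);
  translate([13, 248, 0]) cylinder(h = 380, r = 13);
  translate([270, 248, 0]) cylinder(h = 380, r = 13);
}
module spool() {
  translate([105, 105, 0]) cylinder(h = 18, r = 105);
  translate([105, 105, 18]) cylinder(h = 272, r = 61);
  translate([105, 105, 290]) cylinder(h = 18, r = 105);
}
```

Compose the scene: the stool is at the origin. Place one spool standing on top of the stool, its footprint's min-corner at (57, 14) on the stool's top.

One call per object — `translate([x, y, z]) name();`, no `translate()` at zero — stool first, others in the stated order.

stool();
translate([57, 14, 420]) spool();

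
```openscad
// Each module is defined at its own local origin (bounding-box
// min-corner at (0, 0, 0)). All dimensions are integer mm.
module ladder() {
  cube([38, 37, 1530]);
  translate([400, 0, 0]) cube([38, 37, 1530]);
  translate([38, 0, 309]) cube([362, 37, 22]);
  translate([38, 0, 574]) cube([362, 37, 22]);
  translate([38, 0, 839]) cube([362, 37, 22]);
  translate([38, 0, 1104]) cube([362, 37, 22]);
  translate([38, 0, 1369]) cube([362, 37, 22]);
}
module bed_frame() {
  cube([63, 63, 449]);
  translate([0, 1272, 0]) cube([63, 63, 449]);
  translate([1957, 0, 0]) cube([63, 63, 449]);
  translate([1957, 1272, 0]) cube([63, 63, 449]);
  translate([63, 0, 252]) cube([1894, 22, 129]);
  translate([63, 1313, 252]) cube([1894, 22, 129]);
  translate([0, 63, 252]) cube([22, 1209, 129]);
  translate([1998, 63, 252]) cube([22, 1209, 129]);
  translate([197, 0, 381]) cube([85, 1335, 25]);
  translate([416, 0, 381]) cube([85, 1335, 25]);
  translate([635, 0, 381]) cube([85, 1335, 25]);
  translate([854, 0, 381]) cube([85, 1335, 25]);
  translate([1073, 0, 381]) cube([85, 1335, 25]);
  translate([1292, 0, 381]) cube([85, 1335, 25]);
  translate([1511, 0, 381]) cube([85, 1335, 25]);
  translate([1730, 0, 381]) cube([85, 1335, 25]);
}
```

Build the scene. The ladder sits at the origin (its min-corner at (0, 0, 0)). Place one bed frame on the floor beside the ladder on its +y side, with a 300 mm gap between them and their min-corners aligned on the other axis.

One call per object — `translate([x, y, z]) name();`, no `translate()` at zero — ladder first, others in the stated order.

ladder();
translate([0, 337, 0]) bed_frame();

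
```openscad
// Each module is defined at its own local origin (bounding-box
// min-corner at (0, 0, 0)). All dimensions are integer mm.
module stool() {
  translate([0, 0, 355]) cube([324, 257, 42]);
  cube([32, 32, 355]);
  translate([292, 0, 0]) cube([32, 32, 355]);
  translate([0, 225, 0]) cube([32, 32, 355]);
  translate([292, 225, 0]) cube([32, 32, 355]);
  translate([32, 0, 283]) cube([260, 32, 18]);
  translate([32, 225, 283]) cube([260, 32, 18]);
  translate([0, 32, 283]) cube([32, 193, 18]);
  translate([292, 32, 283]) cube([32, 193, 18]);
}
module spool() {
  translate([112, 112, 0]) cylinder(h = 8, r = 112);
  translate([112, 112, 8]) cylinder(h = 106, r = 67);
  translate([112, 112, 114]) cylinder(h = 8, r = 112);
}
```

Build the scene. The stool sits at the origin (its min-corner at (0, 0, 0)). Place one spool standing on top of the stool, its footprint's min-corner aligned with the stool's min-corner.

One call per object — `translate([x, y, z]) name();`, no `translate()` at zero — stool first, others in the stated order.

stool();
translate([0, 0, 397]) spool();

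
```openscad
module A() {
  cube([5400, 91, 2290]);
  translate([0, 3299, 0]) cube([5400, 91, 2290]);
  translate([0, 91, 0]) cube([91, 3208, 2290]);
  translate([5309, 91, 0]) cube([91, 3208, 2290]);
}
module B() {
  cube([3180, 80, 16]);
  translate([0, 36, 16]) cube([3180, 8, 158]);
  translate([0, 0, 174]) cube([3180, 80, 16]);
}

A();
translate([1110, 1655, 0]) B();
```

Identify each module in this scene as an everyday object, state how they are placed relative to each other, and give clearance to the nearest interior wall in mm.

Clearances: x = 1019, y = 1564; minimum 1019 mm.

A is a house frame. B is an I-beam. The I-beam sits inside the house frame, centred. The clearance to the nearest interior wall is 1019 mm.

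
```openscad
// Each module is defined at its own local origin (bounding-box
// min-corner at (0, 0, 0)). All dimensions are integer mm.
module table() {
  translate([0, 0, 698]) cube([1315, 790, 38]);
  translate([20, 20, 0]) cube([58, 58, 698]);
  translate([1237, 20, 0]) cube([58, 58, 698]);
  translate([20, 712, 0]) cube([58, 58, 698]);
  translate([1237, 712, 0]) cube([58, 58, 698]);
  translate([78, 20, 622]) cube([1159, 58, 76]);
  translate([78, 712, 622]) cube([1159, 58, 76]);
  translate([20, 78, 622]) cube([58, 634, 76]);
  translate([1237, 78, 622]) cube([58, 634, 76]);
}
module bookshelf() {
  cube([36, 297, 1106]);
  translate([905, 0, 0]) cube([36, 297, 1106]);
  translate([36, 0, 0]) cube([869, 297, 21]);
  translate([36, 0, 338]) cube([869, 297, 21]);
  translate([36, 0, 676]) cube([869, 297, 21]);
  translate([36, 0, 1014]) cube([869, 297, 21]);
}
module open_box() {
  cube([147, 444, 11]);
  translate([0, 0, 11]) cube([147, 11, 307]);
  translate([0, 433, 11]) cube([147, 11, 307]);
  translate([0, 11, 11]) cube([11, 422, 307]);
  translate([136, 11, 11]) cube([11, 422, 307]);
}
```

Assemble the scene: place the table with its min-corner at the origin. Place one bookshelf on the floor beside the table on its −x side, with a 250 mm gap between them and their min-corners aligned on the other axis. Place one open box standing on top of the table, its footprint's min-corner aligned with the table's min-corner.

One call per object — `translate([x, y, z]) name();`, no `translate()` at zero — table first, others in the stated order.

table();
translate([-1191, 0, 0]) bookshelf();
translate([0, 0, 736]) open_box();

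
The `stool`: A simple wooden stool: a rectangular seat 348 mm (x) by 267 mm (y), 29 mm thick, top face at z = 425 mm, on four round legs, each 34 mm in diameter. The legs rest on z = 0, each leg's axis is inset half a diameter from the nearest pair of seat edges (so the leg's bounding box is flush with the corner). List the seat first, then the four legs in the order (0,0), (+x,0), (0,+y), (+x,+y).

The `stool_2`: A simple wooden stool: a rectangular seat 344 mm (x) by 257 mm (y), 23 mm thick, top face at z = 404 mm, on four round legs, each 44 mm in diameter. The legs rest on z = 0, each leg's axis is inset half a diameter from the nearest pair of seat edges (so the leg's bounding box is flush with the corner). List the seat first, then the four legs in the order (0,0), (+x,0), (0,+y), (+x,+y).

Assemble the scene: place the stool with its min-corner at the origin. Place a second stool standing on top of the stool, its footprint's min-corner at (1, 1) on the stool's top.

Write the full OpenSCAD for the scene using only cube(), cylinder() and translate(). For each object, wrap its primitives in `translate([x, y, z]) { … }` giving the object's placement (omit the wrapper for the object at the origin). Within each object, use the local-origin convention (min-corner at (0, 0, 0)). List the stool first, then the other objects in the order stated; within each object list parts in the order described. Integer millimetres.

translate([0, 0, 396]) cube([348, 267, 29]);
translate([17, 17, 0]) cylinder(h = 396, r = 17);
translate([331, 17, 0]) cylinder(h = 396, r = 17);
translate([17, 250, 0]) cylinder(h = 396, r = 17);
translate([331, 250, 0]) cylinder(h = 396, r = 17);
translate([1, 1, 425]) {
  translate([0, 0, 381]) cube([344, 257, 23]);
  translate([22, 22, 0]) cylinder(h = 381, r = 22);
  translate([322, 22, 0]) cylinder(h = 381, r = 22);
  translate([22, 235, 0]) cylinder(h = 381, r = 22);
  translate([322, 235, 0]) cylinder(h = 381, r = 22);
}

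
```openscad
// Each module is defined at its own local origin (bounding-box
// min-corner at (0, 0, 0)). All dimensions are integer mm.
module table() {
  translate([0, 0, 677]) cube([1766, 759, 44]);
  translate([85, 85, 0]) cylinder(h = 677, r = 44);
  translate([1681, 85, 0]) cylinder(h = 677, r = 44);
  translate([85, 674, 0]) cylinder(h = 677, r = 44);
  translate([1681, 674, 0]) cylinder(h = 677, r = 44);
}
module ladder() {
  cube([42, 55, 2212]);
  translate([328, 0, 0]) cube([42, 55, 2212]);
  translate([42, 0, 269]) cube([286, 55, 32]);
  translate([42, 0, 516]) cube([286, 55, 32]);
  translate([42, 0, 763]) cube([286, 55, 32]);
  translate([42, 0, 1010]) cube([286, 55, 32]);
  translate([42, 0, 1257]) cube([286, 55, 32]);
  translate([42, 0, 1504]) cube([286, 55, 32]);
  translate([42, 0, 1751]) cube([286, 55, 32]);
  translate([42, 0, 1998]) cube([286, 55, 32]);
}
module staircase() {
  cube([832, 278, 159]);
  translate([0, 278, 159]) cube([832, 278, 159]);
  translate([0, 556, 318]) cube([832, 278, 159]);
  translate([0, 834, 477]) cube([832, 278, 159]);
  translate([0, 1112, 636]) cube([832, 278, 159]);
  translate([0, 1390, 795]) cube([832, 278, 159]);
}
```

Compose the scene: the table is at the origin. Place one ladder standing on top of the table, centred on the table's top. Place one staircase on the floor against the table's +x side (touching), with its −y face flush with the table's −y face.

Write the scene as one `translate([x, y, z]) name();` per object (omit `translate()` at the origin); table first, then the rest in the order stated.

table();
translate([698, 352, 721]) ladder();
translate([1766, 0, 0]) staircase();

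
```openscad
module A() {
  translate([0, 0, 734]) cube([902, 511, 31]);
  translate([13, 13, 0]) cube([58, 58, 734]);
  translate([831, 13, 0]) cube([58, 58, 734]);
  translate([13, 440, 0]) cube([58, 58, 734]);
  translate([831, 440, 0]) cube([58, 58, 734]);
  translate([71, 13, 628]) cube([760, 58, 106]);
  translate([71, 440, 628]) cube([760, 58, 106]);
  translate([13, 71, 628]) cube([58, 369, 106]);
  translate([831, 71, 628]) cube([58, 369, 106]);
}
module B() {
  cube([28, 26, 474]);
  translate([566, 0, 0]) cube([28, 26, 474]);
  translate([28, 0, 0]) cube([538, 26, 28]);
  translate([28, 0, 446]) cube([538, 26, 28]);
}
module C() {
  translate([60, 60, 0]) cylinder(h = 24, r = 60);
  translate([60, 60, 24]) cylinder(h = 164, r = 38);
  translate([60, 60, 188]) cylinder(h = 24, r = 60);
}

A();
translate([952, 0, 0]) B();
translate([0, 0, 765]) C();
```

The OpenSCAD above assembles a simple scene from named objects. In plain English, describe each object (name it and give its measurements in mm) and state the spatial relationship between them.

A is a table with a 902×511 mm rectangular top, 31 mm thick, top surface at z = 765 mm, supported by four 58×58 mm square legs, each inset 13 mm from the nearest pair of top edges, running from the floor. Four apron rails, 58 mm thick and 106 mm tall, run between adjacent legs with their top edges flush with the underside of the top and their outer faces flush with the legs' outer faces.

B is a picture frame with a 538×418 mm rectangular opening (x by z) and a uniform 28 mm border on every side. Frame depth is 26 mm along y. It is built from two vertical stiles running the full outside height and two horizontal rails spanning the gap between the stiles.

C is a spool: two coaxial disc flanges of radius 60 mm and thickness 24 mm, joined by a core cylinder of radius 38 mm and height 164 mm. The lower flange rests on z = 0 and the three cylinders share a vertical axis.

The picture frame is on the floor beside the table on its +x side. The spool is on top of the table.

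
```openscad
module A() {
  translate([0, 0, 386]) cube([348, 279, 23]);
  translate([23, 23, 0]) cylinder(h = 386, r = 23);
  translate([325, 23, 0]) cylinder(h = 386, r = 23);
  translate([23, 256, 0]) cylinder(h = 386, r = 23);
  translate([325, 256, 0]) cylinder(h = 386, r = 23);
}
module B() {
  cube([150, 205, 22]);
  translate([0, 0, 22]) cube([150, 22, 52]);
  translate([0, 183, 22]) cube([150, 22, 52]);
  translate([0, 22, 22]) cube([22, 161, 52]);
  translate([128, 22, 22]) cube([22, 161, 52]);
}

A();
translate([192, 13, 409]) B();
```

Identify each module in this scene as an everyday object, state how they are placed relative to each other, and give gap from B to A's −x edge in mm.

The open box's min-x is at 192; the stool's min-x is 0; gap = 192 mm.

A is a stool. B is an open box. The open box is on top of the stool. The gap from the open box to the stool's −x edge is 192 mm.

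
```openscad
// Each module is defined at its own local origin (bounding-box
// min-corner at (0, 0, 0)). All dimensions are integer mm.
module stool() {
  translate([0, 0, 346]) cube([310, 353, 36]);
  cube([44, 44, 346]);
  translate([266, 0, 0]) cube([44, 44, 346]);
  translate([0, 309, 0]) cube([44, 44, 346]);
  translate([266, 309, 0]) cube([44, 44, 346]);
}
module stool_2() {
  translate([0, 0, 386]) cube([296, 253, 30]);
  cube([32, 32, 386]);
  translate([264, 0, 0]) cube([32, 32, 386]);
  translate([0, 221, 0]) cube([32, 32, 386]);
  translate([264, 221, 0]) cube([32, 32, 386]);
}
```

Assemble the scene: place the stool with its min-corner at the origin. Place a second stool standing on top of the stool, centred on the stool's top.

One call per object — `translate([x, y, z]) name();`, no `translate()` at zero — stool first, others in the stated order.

stool();
translate([7, 50, 382]) stool_2();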